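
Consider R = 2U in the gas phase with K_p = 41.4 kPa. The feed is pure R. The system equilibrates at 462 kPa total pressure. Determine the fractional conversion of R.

Take 1 mol R as basis and let X be its fractional conversion, so ξ = X.
At extent ξ: n_R = 1 − X; n_U = 2X.
n_T = Σnᵢ = 1 + X.
With p_i = (n_i/n_T)P, K_p = p_U^2 / (p_R).
Setting this equal to 41.4 kPa and taking the physical root (0 < X < 1) gives X = 0.148.

X = 0.148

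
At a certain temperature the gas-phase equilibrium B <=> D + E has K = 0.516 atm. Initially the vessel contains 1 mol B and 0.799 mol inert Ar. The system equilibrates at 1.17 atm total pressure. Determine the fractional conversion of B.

Basis: 1 mol B initially; let X = conversion of B. Extent ξ = X.
Species balance: n_B = 1 − X; n_D = X; n_E = X; n_I = 0.799 (inert).
n_T = Σnᵢ = 1.8 + X.
Mole fractions y_i = n_i/n_T; K = p_D p_E / (p_B) with p_i = y_i·P.
Equating to 0.516 atm and solving on 0 < X < 1: X = 0.630.

X = 0.630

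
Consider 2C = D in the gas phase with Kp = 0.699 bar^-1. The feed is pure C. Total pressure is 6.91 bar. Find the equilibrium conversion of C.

X = 0.778

Let X = conversion of C (basis 1 mol C); extent of reaction ξ = 0.5X.
Species balance: n_C = 1 − X; n_D = 0.5X.
n_T = Σnᵢ = 1 − 0.5X.
y_i = n_i/n_T, p_i = y_i·P. Kp = p_D / (p_C^2).
Equating to 0.699 bar^-1 and solving on 0 < X < 1: X = 0.778.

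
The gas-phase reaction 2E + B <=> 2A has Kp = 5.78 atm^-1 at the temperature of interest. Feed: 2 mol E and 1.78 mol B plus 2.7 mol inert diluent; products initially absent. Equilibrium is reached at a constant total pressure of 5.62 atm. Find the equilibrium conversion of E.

Let X = conversion of E (basis 2 mol E); extent of reaction ξ = X.
Moles: n_E = 2 − 2X; n_B = 1.78 − X; n_A = 2X; n_I = 2.7 (inert).
n_T = Σnᵢ = 6.48 − X.
y_i = n_i/n_T, p_i = y_i·P. Kp = p_A^2 / (p_E^2 p_B).
Setting this equal to 5.78 atm^-1 and taking the physical root (0 < X < 1) gives X = 0.710.

X = 0.710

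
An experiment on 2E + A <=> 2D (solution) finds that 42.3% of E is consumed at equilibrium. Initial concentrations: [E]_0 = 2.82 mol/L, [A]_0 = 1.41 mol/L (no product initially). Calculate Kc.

Kc = 0.661 L/mol

Let X = conversion of E.
Concentrations: [E] = 2.82 − 2.82X; [A] = 1.41 − 1.41X; [D] = 2.82X.
At X = 0.423: [E] = 1.63, [A] = 0.814, [D] = 1.19.
Kc = [D]^2 / ([E]^2 [A]) = 0.661 L/mol.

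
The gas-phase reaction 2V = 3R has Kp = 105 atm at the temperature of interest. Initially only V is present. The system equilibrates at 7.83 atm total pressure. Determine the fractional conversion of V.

X = 0.731

Take 1 mol V as basis and let X be its fractional conversion, so ξ = 0.5X.
At extent ξ: n_V = 1 − X; n_R = 1.5X.
Summing: n_T = 1 + 0.5X.
y_i = n_i/n_T, p_i = y_i·P. Kp = p_R^3 / (p_V^2).
Setting this equal to 105 atm and taking the physical root (0 < X < 1) gives X = 0.731.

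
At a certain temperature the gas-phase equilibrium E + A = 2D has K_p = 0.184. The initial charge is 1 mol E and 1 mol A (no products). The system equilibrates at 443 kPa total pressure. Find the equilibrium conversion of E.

Take 1 mol E as basis and let X be its fractional conversion, so ξ = X.
At extent ξ: n_E = 1 − X; n_A = 1 − X; n_D = 2X.
Since Δν = 0, n_T = 2 throughout.
y_i = n_i/n_T, p_i = y_i·P. K_p = p_D^2 / (p_E p_A).
Substituting and setting equal to 0.184 gives a polynomial in X; the root in (0,1) is X = 0.177.

X = 0.177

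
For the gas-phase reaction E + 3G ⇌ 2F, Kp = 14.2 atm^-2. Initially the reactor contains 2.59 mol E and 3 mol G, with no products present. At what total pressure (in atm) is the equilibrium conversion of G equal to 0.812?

P = 3.03 atm

Take 3 mol G as basis and let X be its fractional conversion, so ξ = X.
Species balance: n_E = 2.59 − X; n_G = 3 − 3X; n_F = 2X.
Total moles n_T = 5.59 − 2X.
Kp = p_F^2 / (p_E p_G^3) with p_i = (n_i/n_T)·P.
At X = 0.812: the mole-fraction product g(X) = Π y_i^ν_i = 130. Since Kp = g(X)·P^{-2}, P = (g/Kp)^(1/2) = (130/14.2)^(1/2) = 3.03 atm.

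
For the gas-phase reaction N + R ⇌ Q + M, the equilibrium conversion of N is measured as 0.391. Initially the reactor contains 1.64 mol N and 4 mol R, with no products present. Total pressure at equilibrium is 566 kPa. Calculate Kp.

Kp = 0.123

Basis: 1.64 mol N initially; let X = conversion of N. Extent ξ = 1.64X.
Mole table: n_N = 1.64 − 1.64X; n_R = 4 − 1.64X; n_Q = 1.64X; n_M = 1.64X.
Total moles n_T = 5.64 (Δν = 0, constant).
At X = 0.391: n_N = 0.999, n_R = 3.36, n_Q = 0.641, n_M = 0.641, n_T = 5.64.
p_i = (n_i/n_T)·P. Kp = p_Q p_M / (p_N p_R) = 0.123.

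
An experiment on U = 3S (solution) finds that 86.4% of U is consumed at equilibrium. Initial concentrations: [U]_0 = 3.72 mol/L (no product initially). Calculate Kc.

Let X = conversion of U.
Concentrations: [U] = 3.72 − 3.72X; [S] = 11.2X.
At X = 0.864: [U] = 0.506, [S] = 9.64.
Kc = [S]^3 / ([U]) = 1.77e+03 (mol/L)^2.

Kc = 1.77e+03 (mol/L)^2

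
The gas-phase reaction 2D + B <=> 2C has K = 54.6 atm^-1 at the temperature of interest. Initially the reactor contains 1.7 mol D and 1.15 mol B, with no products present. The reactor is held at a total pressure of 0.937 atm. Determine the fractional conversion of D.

X = 0.772

Let X = conversion of D (basis 1.7 mol D); extent of reaction ξ = 0.85X.
Moles: n_D = 1.7 − 1.7X; n_B = 1.15 − 0.85X; n_C = 1.7X.
n_T = Σnᵢ = 2.85 − 0.85X.
y_i = n_i/n_T, p_i = y_i·P. K = p_C^2 / (p_D^2 p_B).
Setting this equal to 54.6 atm^-1 and taking the physical root (0 < X < 1) gives X = 0.772.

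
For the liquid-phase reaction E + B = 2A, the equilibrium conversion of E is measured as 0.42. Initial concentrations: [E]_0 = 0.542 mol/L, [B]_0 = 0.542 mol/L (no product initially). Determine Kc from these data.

Kc = 2.1

Let X = conversion of E.
Concentrations: [E] = 0.542 − 0.542X; [B] = 0.542 − 0.542X; [A] = 1.08X.
At X = 0.42: [E] = 0.314, [B] = 0.314, [A] = 0.455.
Kc = [A]^2 / ([E] [B]) = 2.1.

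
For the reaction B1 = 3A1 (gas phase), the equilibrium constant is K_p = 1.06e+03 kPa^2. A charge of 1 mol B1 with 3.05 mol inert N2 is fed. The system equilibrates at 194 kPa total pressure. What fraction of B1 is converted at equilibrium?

Take 1 mol B1 as basis and let X be its fractional conversion, so ξ = X.
Species balance: n_B1 = 1 − X; n_A1 = 3X; n_I = 3.05 (inert).
Summing: n_T = 4.05 + 2X.
With p_i = (n_i/n_T)P, K_p = p_A1^3 / (p_B1).
Setting this equal to 1.06e+03 kPa^2 and taking the physical root (0 < X < 1) gives X = 0.253.

X = 0.253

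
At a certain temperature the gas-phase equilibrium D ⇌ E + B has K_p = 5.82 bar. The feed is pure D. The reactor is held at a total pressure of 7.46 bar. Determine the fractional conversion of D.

X = 0.662

Take 1 mol D as basis and let X be its fractional conversion, so ξ = X.
At extent ξ: n_D = 1 − X; n_E = X; n_B = X.
Summing: n_T = 1 + X.
With p_i = (n_i/n_T)P, K_p = p_E p_B / (p_D).
Substituting and setting equal to 5.82 bar gives a polynomial in X; the root in (0,1) is X = 0.662.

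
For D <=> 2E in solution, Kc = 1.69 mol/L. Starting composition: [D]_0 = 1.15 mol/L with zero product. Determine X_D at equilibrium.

X = 0.450

Let X = conversion of D; extent ξ = 1.15·X mol/L.
Concentrations: [D] = 1.15 − 1.15X; [E] = 2.3X.
Kc = [E]^2 / ([D]).
Setting equal to 1.69 and solving for X on (0,1) gives X = 0.450.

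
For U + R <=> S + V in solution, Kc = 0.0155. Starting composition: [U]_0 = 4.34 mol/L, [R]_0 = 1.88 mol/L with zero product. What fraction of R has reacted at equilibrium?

Let X = conversion of R; extent ξ = 1.88·X mol/L.
Concentrations: [U] = 4.34 − 1.88X; [R] = 1.88 − 1.88X; [S] = 1.88X; [V] = 1.88X.
Kc = [S] [V] / ([U] [R]).
This equals 0.0155 at X = 0.166 (the root in 0 < X < 1).

X = 0.166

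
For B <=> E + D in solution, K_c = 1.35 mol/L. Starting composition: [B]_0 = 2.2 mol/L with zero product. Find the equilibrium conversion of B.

X = 0.534

Let X = conversion of B; extent ξ = 2.2·X mol/L.
Concentrations: [B] = 2.2 − 2.2X; [E] = 2.2X; [D] = 2.2X.
K_c = [E] [D] / ([B]).
Equating to 1.35 mol/L: the physical root is X = 0.534.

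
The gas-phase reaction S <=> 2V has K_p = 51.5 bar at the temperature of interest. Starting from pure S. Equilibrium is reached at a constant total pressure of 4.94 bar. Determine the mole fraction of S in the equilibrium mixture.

Take 1 mol S as basis and let X be its fractional conversion, so ξ = X.
At extent ξ: n_S = 1 − X; n_V = 2X.
Summing: n_T = 1 + X.
y_i = n_i/n_T, p_i = y_i·P. K_p = p_V^2 / (p_S).
Setting this equal to 51.5 bar and taking the physical root (0 < X < 1) gives X = 0.850.
Then n_S = 0.15, n_T = 1.85, so y_S = 0.081.

y_S = 0.081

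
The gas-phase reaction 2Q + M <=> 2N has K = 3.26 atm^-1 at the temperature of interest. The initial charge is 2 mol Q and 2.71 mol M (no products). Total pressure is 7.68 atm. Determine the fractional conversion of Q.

Basis: 2 mol Q initially; let X = conversion of Q. Extent ξ = X.
Species balance: n_Q = 2 − 2X; n_M = 2.71 − X; n_N = 2X.
Total moles n_T = 4.71 − X.
Mole fractions y_i = n_i/n_T; K = p_N^2 / (p_Q^2 p_M) with p_i = y_i·P.
Equating to 3.26 atm^-1 and solving on 0 < X < 1: X = 0.778.

X = 0.778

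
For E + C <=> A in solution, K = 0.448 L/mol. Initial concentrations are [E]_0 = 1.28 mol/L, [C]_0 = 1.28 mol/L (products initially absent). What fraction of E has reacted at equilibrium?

X = 0.289

Let X = conversion of E; extent ξ = 1.28·X mol/L.
Concentrations: [E] = 1.28 − 1.28X; [C] = 1.28 − 1.28X; [A] = 1.28X.
K = [A] / ([E] [C]).
This equals 0.448 at X = 0.289 (the root in 0 < X < 1).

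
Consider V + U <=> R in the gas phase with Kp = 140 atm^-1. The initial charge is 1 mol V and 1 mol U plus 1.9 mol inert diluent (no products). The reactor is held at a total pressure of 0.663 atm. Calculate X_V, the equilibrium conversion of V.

X = 0.834

Take 1 mol V as basis and let X be its fractional conversion, so ξ = X.
Species balance: n_V = 1 − X; n_U = 1 − X; n_R = X; n_I = 1.9 (inert).
Summing: n_T = 3.9 − X.
Mole fractions y_i = n_i/n_T; Kp = p_R / (p_V p_U) with p_i = y_i·P.
This yields a degree-2 equation in X; solving on (0,1), X = 0.834.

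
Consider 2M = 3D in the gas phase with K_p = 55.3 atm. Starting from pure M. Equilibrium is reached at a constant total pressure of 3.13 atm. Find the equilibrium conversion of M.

X = 0.755

Basis: 1 mol M initially; let X = conversion of M. Extent ξ = 0.5X.
Moles: n_M = 1 − X; n_D = 1.5X.
n_T = Σnᵢ = 1 + 0.5X.
Mole fractions y_i = n_i/n_T; K_p = p_D^3 / (p_M^2) with p_i = y_i·P.
Substituting and setting equal to 55.3 atm gives a polynomial in X; the root in (0,1) is X = 0.755.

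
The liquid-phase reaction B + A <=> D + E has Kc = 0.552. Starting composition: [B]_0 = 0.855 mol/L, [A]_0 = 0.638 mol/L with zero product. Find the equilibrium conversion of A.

X = 0.490

Let X = conversion of A; extent ξ = 0.638·X mol/L.
Concentrations: [B] = 0.855 − 0.638X; [A] = 0.638 − 0.638X; [D] = 0.638X; [E] = 0.638X.
Kc = [D] [E] / ([B] [A]).
This equals 0.552 at X = 0.490 (the root in 0 < X < 1).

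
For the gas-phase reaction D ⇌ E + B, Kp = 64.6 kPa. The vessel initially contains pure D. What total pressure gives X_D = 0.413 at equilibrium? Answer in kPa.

P = 314 kPa

Let X = conversion of D (basis 1 mol D); extent of reaction ξ = X.
Moles: n_D = 1 − X; n_E = X; n_B = X.
n_T = Σnᵢ = 1 + X.
Kp = p_E p_B / (p_D) with p_i = (n_i/n_T)·P.
At X = 0.413: the mole-fraction product g(X) = Π y_i^ν_i = 0.2056. Since Kp = g(X)·P^{1}, P = (Kp/g)^(1/1) = (64.6/0.2056)^(1/1) = 314 kPa.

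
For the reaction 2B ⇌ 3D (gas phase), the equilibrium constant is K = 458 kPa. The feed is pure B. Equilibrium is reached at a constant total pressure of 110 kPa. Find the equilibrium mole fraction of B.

Basis: 1 mol B initially; let X = conversion of B. Extent ξ = 0.5X.
Species balance: n_B = 1 − X; n_D = 1.5X.
Total moles n_T = 1 + 0.5X.
With p_i = (n_i/n_T)P, K = p_D^3 / (p_B^2).
Substituting and setting equal to 458 kPa gives a polynomial in X; the root in (0,1) is X = 0.618.
Then n_B = 0.382, n_T = 1.31, so y_B = 0.292.

y_B = 0.292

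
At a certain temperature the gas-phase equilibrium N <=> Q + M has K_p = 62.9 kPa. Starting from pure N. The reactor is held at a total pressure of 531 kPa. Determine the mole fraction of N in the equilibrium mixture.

Take 1 mol N as basis and let X be its fractional conversion, so ξ = X.
At extent ξ: n_N = 1 − X; n_Q = X; n_M = X.
Summing: n_T = 1 + X.
Mole fractions y_i = n_i/n_T; K_p = p_Q p_M / (p_N) with p_i = y_i·P.
Equating to 62.9 kPa and solving on 0 < X < 1: X = 0.325.
Then n_N = 0.675, n_T = 1.33, so y_N = 0.509.

y_N = 0.509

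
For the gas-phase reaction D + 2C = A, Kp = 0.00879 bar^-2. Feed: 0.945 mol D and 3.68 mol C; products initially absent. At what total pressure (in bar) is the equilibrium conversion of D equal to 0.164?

P = 6.05 bar

Basis: 0.945 mol D initially; let X = conversion of D. Extent ξ = 0.945X.
Moles: n_D = 0.945 − 0.945X; n_C = 3.68 − 1.89X; n_A = 0.945X.
Summing: n_T = 4.62 − 1.89X.
Kp = p_A / (p_D p_C^2) with p_i = (n_i/n_T)·P.
At X = 0.164: the mole-fraction product g(X) = Π y_i^ν_i = 0.3216. Since Kp = g(X)·P^{-2}, P = (g/Kp)^(1/2) = (0.3216/0.00879)^(1/2) = 6.05 bar.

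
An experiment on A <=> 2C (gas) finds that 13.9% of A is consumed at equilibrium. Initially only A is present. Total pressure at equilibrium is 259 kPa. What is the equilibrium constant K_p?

K_p = 20.4 kPa

Basis: 1 mol A initially; let X = conversion of A. Extent ξ = X.
Species balance: n_A = 1 − X; n_C = 2X.
Summing: n_T = 1 + X.
At X = 0.139: n_A = 0.861, n_C = 0.278, n_T = 1.14.
p_i = (n_i/n_T)·P. K_p = p_C^2 / (p_A) = 20.4 kPa.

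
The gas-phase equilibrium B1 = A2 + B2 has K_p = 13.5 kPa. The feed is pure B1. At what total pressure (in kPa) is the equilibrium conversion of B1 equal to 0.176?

P = 422 kPa

Basis: 1 mol B1 initially; let X = conversion of B1. Extent ξ = X.
Moles: n_B1 = 1 − X; n_A2 = X; n_B2 = X.
Total moles n_T = 1 + X.
K_p = p_A2 p_B2 / (p_B1) with p_i = (n_i/n_T)·P.
At X = 0.176: the mole-fraction product g(X) = Π y_i^ν_i = 0.03197. Since K_p = g(X)·P^{1}, P = (K_p/g)^(1/1) = (13.5/0.03197)^(1/1) = 422 kPa.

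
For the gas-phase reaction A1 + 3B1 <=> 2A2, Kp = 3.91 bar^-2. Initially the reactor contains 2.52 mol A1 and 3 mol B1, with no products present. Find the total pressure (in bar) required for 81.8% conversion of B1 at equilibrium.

Basis: 3 mol B1 initially; let X = conversion of B1. Extent ξ = X.
At extent ξ: n_A1 = 2.52 − X; n_B1 = 3 − 3X; n_A2 = 2X.
Summing: n_T = 5.52 − 2X.
Kp = p_A2^2 / (p_A1 p_B1^3) with p_i = (n_i/n_T)·P.
At X = 0.818: the mole-fraction product g(X) = Π y_i^ν_i = 145.7. Since Kp = g(X)·P^{-2}, P = (g/Kp)^(1/2) = (145.7/3.91)^(1/2) = 6.11 bar.

P = 6.11 bar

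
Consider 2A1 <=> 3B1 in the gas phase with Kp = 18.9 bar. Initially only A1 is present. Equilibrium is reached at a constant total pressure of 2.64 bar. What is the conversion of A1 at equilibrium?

X = 0.672

Basis: 1 mol A1 initially; let X = conversion of A1. Extent ξ = 0.5X.
At extent ξ: n_A1 = 1 − X; n_B1 = 1.5X.
Summing: n_T = 1 + 0.5X.
Mole fractions y_i = n_i/n_T; Kp = p_B1^3 / (p_A1^2) with p_i = y_i·P.
Substituting and setting equal to 18.9 bar gives a polynomial in X; the root in (0,1) is X = 0.672.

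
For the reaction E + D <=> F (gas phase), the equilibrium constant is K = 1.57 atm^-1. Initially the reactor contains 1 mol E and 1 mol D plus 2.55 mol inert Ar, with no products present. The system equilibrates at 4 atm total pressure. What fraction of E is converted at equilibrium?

X = 0.455

Let X = conversion of E (basis 1 mol E); extent of reaction ξ = X.
Moles: n_E = 1 − X; n_D = 1 − X; n_F = X; n_I = 2.55 (inert).
n_T = Σnᵢ = 4.55 − X.
Mole fractions y_i = n_i/n_T; K = p_F / (p_E p_D) with p_i = y_i·P.
Substituting and setting equal to 1.57 atm^-1 gives a polynomial in X; the root in (0,1) is X = 0.455.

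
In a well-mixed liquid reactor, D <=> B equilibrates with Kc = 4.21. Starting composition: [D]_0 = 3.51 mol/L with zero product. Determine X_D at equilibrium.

Let X = conversion of D; extent ξ = 3.51·X mol/L.
Concentrations: [D] = 3.51 − 3.51X; [B] = 3.51X.
Kc = [B] / ([D]).
This equals 4.21 at X = 0.808 (the root in 0 < X < 1).

X = 0.808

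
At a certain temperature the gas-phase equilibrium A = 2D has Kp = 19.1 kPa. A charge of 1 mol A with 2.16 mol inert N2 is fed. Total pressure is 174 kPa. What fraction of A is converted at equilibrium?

Basis: 1 mol A initially; let X = conversion of A. Extent ξ = X.
Moles: n_A = 1 − X; n_D = 2X; n_I = 2.16 (inert).
Total moles n_T = 3.16 + X.
With p_i = (n_i/n_T)P, Kp = p_D^2 / (p_A).
Equating to 19.1 kPa and solving on 0 < X < 1: X = 0.263.

X = 0.263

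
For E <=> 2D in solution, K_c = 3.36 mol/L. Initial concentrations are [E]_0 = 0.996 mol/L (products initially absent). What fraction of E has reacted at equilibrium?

Let X = conversion of E; extent ξ = 0.996·X mol/L.
Concentrations: [E] = 0.996 − 0.996X; [D] = 1.99X.
K_c = [D]^2 / ([E]).
Solving K_c = 3.36 for X ∈ (0,1): X = 0.589.

X = 0.589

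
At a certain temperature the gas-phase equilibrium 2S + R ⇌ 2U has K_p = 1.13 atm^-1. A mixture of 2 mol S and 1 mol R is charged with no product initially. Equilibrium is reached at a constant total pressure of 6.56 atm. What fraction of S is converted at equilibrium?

Let X = conversion of S (basis 2 mol S); extent of reaction ξ = X.
Mole table: n_S = 2 − 2X; n_R = 1 − X; n_U = 2X.
Summing: n_T = 3 − X.
Mole fractions y_i = n_i/n_T; K_p = p_U^2 / (p_S^2 p_R) with p_i = y_i·P.
Setting this equal to 1.13 atm^-1 and taking the physical root (0 < X < 1) gives X = 0.541.

X = 0.541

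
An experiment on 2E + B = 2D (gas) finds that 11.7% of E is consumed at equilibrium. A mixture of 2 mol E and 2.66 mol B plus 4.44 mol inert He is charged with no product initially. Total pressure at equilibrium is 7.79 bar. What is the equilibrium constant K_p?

Take 2 mol E as basis and let X be its fractional conversion, so ξ = X.
Species balance: n_E = 2 − 2X; n_B = 2.66 − X; n_D = 2X; n_I = 4.44 (inert).
Summing: n_T = 9.1 − X.
At X = 0.117: n_E = 1.77, n_B = 2.54, n_D = 0.234, n_T = 8.98.
p_i = (n_i/n_T)·P. K_p = p_D^2 / (p_E^2 p_B) = 0.00796 bar^-1.

K_p = 0.00796 bar^-1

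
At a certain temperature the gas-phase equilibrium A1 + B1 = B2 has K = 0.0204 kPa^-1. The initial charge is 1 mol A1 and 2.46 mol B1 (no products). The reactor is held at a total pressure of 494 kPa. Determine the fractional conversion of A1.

X = 0.861

Let X = conversion of A1 (basis 1 mol A1); extent of reaction ξ = X.
Mole table: n_A1 = 1 − X; n_B1 = 2.46 − X; n_B2 = X.
n_T = Σnᵢ = 3.46 − X.
Mole fractions y_i = n_i/n_T; K = p_B2 / (p_A1 p_B1) with p_i = y_i·P.
Equating to 0.0204 kPa^-1 and solving on 0 < X < 1: X = 0.861.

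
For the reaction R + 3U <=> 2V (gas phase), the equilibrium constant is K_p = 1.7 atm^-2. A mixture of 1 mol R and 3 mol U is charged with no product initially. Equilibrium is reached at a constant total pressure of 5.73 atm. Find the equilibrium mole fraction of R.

Basis: 1 mol R initially; let X = conversion of R. Extent ξ = X.
Mole table: n_R = 1 − X; n_U = 3 − 3X; n_V = 2X.
n_T = Σnᵢ = 4 − 2X.
y_i = n_i/n_T, p_i = y_i·P. K_p = p_V^2 / (p_R p_U^3).
Substituting and setting equal to 1.7 atm^-2 gives a polynomial in X; the root in (0,1) is X = 0.694.
Then n_R = 0.306, n_T = 2.61, so y_R = 0.117.

y_R = 0.117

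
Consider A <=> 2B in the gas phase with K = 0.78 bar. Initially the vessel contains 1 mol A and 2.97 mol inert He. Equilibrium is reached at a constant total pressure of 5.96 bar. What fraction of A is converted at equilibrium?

X = 0.311

Basis: 1 mol A initially; let X = conversion of A. Extent ξ = X.
Species balance: n_A = 1 − X; n_B = 2X; n_I = 2.97 (inert).
Total moles n_T = 3.97 + X.
Mole fractions y_i = n_i/n_T; K = p_B^2 / (p_A) with p_i = y_i·P.
Equating to 0.78 bar and solving on 0 < X < 1: X = 0.311.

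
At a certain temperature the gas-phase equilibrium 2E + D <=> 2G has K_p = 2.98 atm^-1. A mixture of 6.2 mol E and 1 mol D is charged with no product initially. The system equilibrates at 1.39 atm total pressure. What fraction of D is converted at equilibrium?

Take 1 mol D as basis and let X be its fractional conversion, so ξ = X.
Mole table: n_E = 6.2 − 2X; n_D = 1 − X; n_G = 2X.
Summing: n_T = 7.2 − X.
y_i = n_i/n_T, p_i = y_i·P. K_p = p_G^2 / (p_E^2 p_D).
Setting this equal to 2.98 atm^-1 and taking the physical root (0 < X < 1) gives X = 0.808.

X = 0.808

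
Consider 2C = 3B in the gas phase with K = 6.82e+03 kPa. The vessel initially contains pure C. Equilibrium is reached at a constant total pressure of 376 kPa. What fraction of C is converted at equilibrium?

X = 0.758

Basis: 1 mol C initially; let X = conversion of C. Extent ξ = 0.5X.
Species balance: n_C = 1 − X; n_B = 1.5X.
Total moles n_T = 1 + 0.5X.
y_i = n_i/n_T, p_i = y_i·P. K = p_B^3 / (p_C^2).
This yields a degree-3 equation in X; solving on (0,1), X = 0.758.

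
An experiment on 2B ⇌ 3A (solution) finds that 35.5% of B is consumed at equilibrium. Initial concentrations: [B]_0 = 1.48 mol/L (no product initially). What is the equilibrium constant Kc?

Kc = 0.537 mol/L

Let X = conversion of B.
Concentrations: [B] = 1.48 − 1.48X; [A] = 2.22X.
At X = 0.355: [B] = 0.955, [A] = 0.788.
Kc = [A]^3 / ([B]^2) = 0.537 mol/L.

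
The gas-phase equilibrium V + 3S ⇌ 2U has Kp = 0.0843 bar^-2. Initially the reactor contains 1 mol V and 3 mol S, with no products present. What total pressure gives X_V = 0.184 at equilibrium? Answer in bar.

P = 1.33 bar

Let X = conversion of V (basis 1 mol V); extent of reaction ξ = X.
Species balance: n_V = 1 − X; n_S = 3 − 3X; n_U = 2X.
Total moles n_T = 4 − 2X.
Kp = p_U^2 / (p_V p_S^3) with p_i = (n_i/n_T)·P.
At X = 0.184: the mole-fraction product g(X) = Π y_i^ν_i = 0.1492. Since Kp = g(X)·P^{-2}, P = (g/Kp)^(1/2) = (0.1492/0.0843)^(1/2) = 1.33 bar.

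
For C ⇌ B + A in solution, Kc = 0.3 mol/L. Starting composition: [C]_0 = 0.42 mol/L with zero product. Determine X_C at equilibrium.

Let X = conversion of C; extent ξ = 0.42·X mol/L.
Concentrations: [C] = 0.42 − 0.42X; [B] = 0.42X; [A] = 0.42X.
Kc = [B] [A] / ([C]).
Solving Kc = 0.3 for X ∈ (0,1): X = 0.560.

X = 0.560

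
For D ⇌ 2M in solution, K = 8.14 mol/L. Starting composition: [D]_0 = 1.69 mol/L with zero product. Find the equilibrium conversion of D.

Let X = conversion of D; extent ξ = 1.69·X mol/L.
Concentrations: [D] = 1.69 − 1.69X; [M] = 3.38X.
K = [M]^2 / ([D]).
Equating to 8.14 mol/L: the physical root is X = 0.650.

X = 0.650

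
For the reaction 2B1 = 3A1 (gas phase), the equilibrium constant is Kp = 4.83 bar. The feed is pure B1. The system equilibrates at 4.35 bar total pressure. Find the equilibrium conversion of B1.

X = 0.480

Basis: 1 mol B1 initially; let X = conversion of B1. Extent ξ = 0.5X.
Moles: n_B1 = 1 − X; n_A1 = 1.5X.
Total moles n_T = 1 + 0.5X.
y_i = n_i/n_T, p_i = y_i·P. Kp = p_A1^3 / (p_B1^2).
This yields a degree-3 equation in X; solving on (0,1), X = 0.480.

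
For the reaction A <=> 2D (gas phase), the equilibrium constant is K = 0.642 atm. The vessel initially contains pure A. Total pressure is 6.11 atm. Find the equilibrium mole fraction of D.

Let X = conversion of A (basis 1 mol A); extent of reaction ξ = X.
At extent ξ: n_A = 1 − X; n_D = 2X.
Summing: n_T = 1 + X.
y_i = n_i/n_T, p_i = y_i·P. K = p_D^2 / (p_A).
Setting this equal to 0.642 atm and taking the physical root (0 < X < 1) gives X = 0.160.
Then n_D = 0.32, n_T = 1.16, so y_D = 0.276.

y_D = 0.276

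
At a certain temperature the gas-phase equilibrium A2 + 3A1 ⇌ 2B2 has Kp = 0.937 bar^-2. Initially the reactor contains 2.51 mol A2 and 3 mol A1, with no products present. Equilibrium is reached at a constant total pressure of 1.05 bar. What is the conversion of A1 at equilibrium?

X = 0.389

Let X = conversion of A1 (basis 3 mol A1); extent of reaction ξ = X.
Mole table: n_A2 = 2.51 − X; n_A1 = 3 − 3X; n_B2 = 2X.
n_T = Σnᵢ = 5.51 − 2X.
y_i = n_i/n_T, p_i = y_i·P. Kp = p_B2^2 / (p_A2 p_A1^3).
Setting this equal to 0.937 bar^-2 and taking the physical root (0 < X < 1) gives X = 0.389.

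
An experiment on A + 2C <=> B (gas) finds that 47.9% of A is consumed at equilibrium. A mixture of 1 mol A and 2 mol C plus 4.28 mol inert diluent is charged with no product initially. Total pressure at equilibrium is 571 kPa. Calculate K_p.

Basis: 1 mol A initially; let X = conversion of A. Extent ξ = X.
Moles: n_A = 1 − X; n_C = 2 − 2X; n_B = X; n_I = 4.28 (inert).
n_T = Σnᵢ = 7.28 − 2X.
At X = 0.479: n_A = 0.521, n_C = 1.04, n_B = 0.479, n_T = 6.32.
p_i = (n_i/n_T)·P. K_p = p_B / (p_A p_C^2) = 0.000104 kPa^-2.

K_p = 0.000104 kPa^-2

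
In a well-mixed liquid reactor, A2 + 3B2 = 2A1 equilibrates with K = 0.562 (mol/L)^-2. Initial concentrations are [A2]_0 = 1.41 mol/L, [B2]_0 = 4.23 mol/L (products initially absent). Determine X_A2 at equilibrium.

Let X = conversion of A2; extent ξ = 1.41·X mol/L.
Concentrations: [A2] = 1.41 − 1.41X; [B2] = 4.23 − 4.23X; [A1] = 2.82X.
K = [A1]^2 / ([A2] [B2]^3).
Equating to 0.562 (mol/L)^-2: the physical root is X = 0.552.

X = 0.552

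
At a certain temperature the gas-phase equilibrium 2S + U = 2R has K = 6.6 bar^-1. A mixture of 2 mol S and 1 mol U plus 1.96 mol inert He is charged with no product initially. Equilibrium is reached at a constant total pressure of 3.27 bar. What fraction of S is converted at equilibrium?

Let X = conversion of S (basis 2 mol S); extent of reaction ξ = X.
Moles: n_S = 2 − 2X; n_U = 1 − X; n_R = 2X; n_I = 1.96 (inert).
n_T = Σnᵢ = 4.96 − X.
With p_i = (n_i/n_T)P, K = p_R^2 / (p_S^2 p_U).
Substituting and setting equal to 6.6 bar^-1 gives a polynomial in X; the root in (0,1) is X = 0.588.

X = 0.588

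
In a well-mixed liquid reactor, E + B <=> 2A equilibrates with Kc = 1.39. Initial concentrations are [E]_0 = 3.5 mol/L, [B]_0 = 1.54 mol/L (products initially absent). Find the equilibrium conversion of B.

X = 0.532

Let X = conversion of B; extent ξ = 1.54·X mol/L.
Concentrations: [E] = 3.5 − 1.54X; [B] = 1.54 − 1.54X; [A] = 3.08X.
Kc = [A]^2 / ([E] [B]).
This equals 1.39 at X = 0.532 (the root in 0 < X < 1).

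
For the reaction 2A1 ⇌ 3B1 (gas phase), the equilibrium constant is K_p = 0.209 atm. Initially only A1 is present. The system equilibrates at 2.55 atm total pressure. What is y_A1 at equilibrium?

Basis: 1 mol A1 initially; let X = conversion of A1. Extent ξ = 0.5X.
Mole table: n_A1 = 1 − X; n_B1 = 1.5X.
Total moles n_T = 1 + 0.5X.
Mole fractions y_i = n_i/n_T; K_p = p_B1^3 / (p_A1^2) with p_i = y_i·P.
This yields a degree-3 equation in X; solving on (0,1), X = 0.249.
Then n_A1 = 0.751, n_T = 1.12, so y_A1 = 0.668.

y_A1 = 0.668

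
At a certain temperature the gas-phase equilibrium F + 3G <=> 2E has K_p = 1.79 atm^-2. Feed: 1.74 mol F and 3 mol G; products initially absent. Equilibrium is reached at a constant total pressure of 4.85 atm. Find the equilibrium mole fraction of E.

y_E = 0.444

Take 3 mol G as basis and let X be its fractional conversion, so ξ = X.
Moles: n_F = 1.74 − X; n_G = 3 − 3X; n_E = 2X.
Summing: n_T = 4.74 − 2X.
Mole fractions y_i = n_i/n_T; K_p = p_E^2 / (p_F p_G^3) with p_i = y_i·P.
Equating to 1.79 atm^-2 and solving on 0 < X < 1: X = 0.729.
Then n_E = 1.46, n_T = 3.28, so y_E = 0.444.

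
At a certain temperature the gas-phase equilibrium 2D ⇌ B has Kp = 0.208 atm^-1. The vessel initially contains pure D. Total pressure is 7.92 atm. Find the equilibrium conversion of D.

X = 0.637

Let X = conversion of D (basis 1 mol D); extent of reaction ξ = 0.5X.
Mole table: n_D = 1 − X; n_B = 0.5X.
Summing: n_T = 1 − 0.5X.
y_i = n_i/n_T, p_i = y_i·P. Kp = p_B / (p_D^2).
This yields a degree-2 equation in X; solving on (0,1), X = 0.637.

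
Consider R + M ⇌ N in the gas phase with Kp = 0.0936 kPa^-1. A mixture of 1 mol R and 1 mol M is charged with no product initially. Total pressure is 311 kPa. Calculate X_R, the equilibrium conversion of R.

X = 0.818

Take 1 mol R as basis and let X be its fractional conversion, so ξ = X.
Species balance: n_R = 1 − X; n_M = 1 − X; n_N = X.
Total moles n_T = 2 − X.
y_i = n_i/n_T, p_i = y_i·P. Kp = p_N / (p_R p_M).
Substituting and setting equal to 0.0936 kPa^-1 gives a polynomial in X; the root in (0,1) is X = 0.818.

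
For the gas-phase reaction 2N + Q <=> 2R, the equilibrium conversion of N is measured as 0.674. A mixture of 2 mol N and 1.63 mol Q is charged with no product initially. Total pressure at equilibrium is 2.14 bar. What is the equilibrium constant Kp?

Let X = conversion of N (basis 2 mol N); extent of reaction ξ = X.
At extent ξ: n_N = 2 − 2X; n_Q = 1.63 − X; n_R = 2X.
Total moles n_T = 3.63 − X.
At X = 0.674: n_N = 0.652, n_Q = 0.956, n_R = 1.35, n_T = 2.96.
p_i = (n_i/n_T)·P. Kp = p_R^2 / (p_N^2 p_Q) = 6.18 bar^-1.

Kp = 6.18 bar^-1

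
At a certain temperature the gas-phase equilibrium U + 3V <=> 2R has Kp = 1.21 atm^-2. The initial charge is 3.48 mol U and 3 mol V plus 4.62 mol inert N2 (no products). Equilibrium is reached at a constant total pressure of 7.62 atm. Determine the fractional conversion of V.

X = 0.679

Take 3 mol V as basis and let X be its fractional conversion, so ξ = X.
Mole table: n_U = 3.48 − X; n_V = 3 − 3X; n_R = 2X; n_I = 4.62 (inert).
Total moles n_T = 11.1 − 2X.
With p_i = (n_i/n_T)P, Kp = p_R^2 / (p_U p_V^3).
Setting this equal to 1.21 atm^-2 and taking the physical root (0 < X < 1) gives X = 0.679.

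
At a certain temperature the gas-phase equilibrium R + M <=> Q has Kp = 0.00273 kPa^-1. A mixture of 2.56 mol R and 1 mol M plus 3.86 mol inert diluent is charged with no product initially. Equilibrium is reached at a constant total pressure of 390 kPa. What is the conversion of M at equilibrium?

Let X = conversion of M (basis 1 mol M); extent of reaction ξ = X.
Moles: n_R = 2.56 − X; n_M = 1 − X; n_Q = X; n_I = 3.86 (inert).
Total moles n_T = 7.42 − X.
With p_i = (n_i/n_T)P, Kp = p_Q / (p_R p_M).
Equating to 0.00273 kPa^-1 and solving on 0 < X < 1: X = 0.255.

X = 0.255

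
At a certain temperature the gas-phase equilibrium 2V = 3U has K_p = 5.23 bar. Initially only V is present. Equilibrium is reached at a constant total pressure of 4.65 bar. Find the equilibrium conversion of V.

X = 0.481

Take 1 mol V as basis and let X be its fractional conversion, so ξ = 0.5X.
Species balance: n_V = 1 − X; n_U = 1.5X.
Total moles n_T = 1 + 0.5X.
Mole fractions y_i = n_i/n_T; K_p = p_U^3 / (p_V^2) with p_i = y_i·P.
This yields a degree-3 equation in X; solving on (0,1), X = 0.481.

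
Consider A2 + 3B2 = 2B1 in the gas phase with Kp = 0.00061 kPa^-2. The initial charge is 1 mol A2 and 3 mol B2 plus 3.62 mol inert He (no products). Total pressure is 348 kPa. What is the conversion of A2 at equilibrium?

X = 0.588

Let X = conversion of A2 (basis 1 mol A2); extent of reaction ξ = X.
Mole table: n_A2 = 1 − X; n_B2 = 3 − 3X; n_B1 = 2X; n_I = 3.62 (inert).
n_T = Σnᵢ = 7.62 − 2X.
Mole fractions y_i = n_i/n_T; Kp = p_B1^2 / (p_A2 p_B2^3) with p_i = y_i·P.
Substituting and setting equal to 0.00061 kPa^-2 gives a polynomial in X; the root in (0,1) is X = 0.588.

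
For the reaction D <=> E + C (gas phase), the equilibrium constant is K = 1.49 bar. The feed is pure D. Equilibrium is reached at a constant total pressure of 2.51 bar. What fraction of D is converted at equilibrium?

Let X = conversion of D (basis 1 mol D); extent of reaction ξ = X.
Moles: n_D = 1 − X; n_E = X; n_C = X.
Total moles n_T = 1 + X.
y_i = n_i/n_T, p_i = y_i·P. K = p_E p_C / (p_D).
Substituting and setting equal to 1.49 bar gives a polynomial in X; the root in (0,1) is X = 0.610.

X = 0.610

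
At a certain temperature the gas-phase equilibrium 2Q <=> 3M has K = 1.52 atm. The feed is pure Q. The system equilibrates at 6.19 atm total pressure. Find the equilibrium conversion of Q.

Basis: 1 mol Q initially; let X = conversion of Q. Extent ξ = 0.5X.
Mole table: n_Q = 1 − X; n_M = 1.5X.
Total moles n_T = 1 + 0.5X.
With p_i = (n_i/n_T)P, K = p_M^3 / (p_Q^2).
This yields a degree-3 equation in X; solving on (0,1), X = 0.335.

X = 0.335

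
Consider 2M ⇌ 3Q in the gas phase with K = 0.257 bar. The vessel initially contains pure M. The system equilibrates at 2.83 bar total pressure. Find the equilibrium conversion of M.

X = 0.256

Take 1 mol M as basis and let X be its fractional conversion, so ξ = 0.5X.
Moles: n_M = 1 − X; n_Q = 1.5X.
Summing: n_T = 1 + 0.5X.
With p_i = (n_i/n_T)P, K = p_Q^3 / (p_M^2).
Substituting and setting equal to 0.257 bar gives a polynomial in X; the root in (0,1) is X = 0.256.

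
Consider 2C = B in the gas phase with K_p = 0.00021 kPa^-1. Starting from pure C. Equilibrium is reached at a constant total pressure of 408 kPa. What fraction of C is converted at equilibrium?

Basis: 1 mol C initially; let X = conversion of C. Extent ξ = 0.5X.
Mole table: n_C = 1 − X; n_B = 0.5X.
Total moles n_T = 1 − 0.5X.
Mole fractions y_i = n_i/n_T; K_p = p_B / (p_C^2) with p_i = y_i·P.
Equating to 0.00021 kPa^-1 and solving on 0 < X < 1: X = 0.137.

X = 0.137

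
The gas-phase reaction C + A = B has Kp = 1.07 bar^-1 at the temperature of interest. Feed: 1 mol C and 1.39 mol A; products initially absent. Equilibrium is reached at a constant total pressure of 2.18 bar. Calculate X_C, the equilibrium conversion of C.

Take 1 mol C as basis and let X be its fractional conversion, so ξ = X.
Mole table: n_C = 1 − X; n_A = 1.39 − X; n_B = X.
Summing: n_T = 2.39 − X.
Mole fractions y_i = n_i/n_T; Kp = p_B / (p_C p_A) with p_i = y_i·P.
Substituting and setting equal to 1.07 bar^-1 gives a polynomial in X; the root in (0,1) is X = 0.520.

X = 0.520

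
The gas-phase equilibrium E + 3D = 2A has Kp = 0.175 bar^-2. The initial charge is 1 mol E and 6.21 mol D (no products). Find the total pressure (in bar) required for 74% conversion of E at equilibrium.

Basis: 1 mol E initially; let X = conversion of E. Extent ξ = X.
Moles: n_E = 1 − X; n_D = 6.21 − 3X; n_A = 2X.
Summing: n_T = 7.21 − 2X.
Kp = p_A^2 / (p_E p_D^3) with p_i = (n_i/n_T)·P.
At X = 0.74: the mole-fraction product g(X) = Π y_i^ν_i = 4.355. Since Kp = g(X)·P^{-2}, P = (g/Kp)^(1/2) = (4.355/0.175)^(1/2) = 4.99 bar.

P = 4.99 bar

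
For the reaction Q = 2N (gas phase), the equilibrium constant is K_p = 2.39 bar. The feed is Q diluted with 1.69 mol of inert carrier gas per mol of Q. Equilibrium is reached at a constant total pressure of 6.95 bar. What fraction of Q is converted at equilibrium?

X = 0.399

Take 1 mol Q as basis and let X be its fractional conversion, so ξ = X.
Mole table: n_Q = 1 − X; n_N = 2X; n_I = 1.69 (inert).
Summing: n_T = 2.69 + X.
y_i = n_i/n_T, p_i = y_i·P. K_p = p_N^2 / (p_Q).
Equating to 2.39 bar and solving on 0 < X < 1: X = 0.399.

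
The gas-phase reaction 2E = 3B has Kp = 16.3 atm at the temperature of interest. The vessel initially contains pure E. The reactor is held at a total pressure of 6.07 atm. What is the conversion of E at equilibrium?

X = 0.572

Take 1 mol E as basis and let X be its fractional conversion, so ξ = 0.5X.
Moles: n_E = 1 − X; n_B = 1.5X.
n_T = Σnᵢ = 1 + 0.5X.
y_i = n_i/n_T, p_i = y_i·P. Kp = p_B^3 / (p_E^2).
Equating to 16.3 atm and solving on 0 < X < 1: X = 0.572.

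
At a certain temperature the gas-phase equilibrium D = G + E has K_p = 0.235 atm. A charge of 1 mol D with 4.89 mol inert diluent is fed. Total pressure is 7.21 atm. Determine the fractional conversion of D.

X = 0.361

Let X = conversion of D (basis 1 mol D); extent of reaction ξ = X.
At extent ξ: n_D = 1 − X; n_G = X; n_E = X; n_I = 4.89 (inert).
Total moles n_T = 5.89 + X.
Mole fractions y_i = n_i/n_T; K_p = p_G p_E / (p_D) with p_i = y_i·P.
This yields a degree-2 equation in X; solving on (0,1), X = 0.361.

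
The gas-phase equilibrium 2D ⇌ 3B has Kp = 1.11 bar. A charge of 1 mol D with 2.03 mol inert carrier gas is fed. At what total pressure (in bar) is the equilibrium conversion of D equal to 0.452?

P = 3.48 bar

Take 1 mol D as basis and let X be its fractional conversion, so ξ = 0.5X.
Mole table: n_D = 1 − X; n_B = 1.5X; n_I = 2.03 (inert).
Total moles n_T = 3.03 + 0.5X.
Kp = p_B^3 / (p_D^2) with p_i = (n_i/n_T)·P.
At X = 0.452: the mole-fraction product g(X) = Π y_i^ν_i = 0.3187. Since Kp = g(X)·P^{1}, P = (Kp/g)^(1/1) = (1.11/0.3187)^(1/1) = 3.48 bar.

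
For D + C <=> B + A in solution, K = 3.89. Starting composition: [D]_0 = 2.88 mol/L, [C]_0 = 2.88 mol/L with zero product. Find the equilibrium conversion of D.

X = 0.664

Let X = conversion of D; extent ξ = 2.88·X mol/L.
Concentrations: [D] = 2.88 − 2.88X; [C] = 2.88 − 2.88X; [B] = 2.88X; [A] = 2.88X.
K = [B] [A] / ([D] [C]).
Equating to 3.89: the physical root is X = 0.664.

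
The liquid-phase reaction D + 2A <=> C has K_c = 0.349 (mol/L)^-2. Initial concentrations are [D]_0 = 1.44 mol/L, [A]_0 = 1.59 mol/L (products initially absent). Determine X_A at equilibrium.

Let X = conversion of A; extent ξ = 1.59X/2 mol/L.
Concentrations: [D] = 1.44 − 0.795X; [A] = 1.59 − 1.59X; [C] = 0.795X.
K_c = [C] / ([D] [A]^2).
This equals 0.349 at X = 0.417 (the root in 0 < X < 1).

X = 0.417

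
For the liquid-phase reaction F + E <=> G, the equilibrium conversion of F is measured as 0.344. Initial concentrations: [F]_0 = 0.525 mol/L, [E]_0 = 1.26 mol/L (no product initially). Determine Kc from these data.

Kc = 0.486 L/mol

Let X = conversion of F.
Concentrations: [F] = 0.525 − 0.525X; [E] = 1.26 − 0.525X; [G] = 0.525X.
At X = 0.344: [F] = 0.344, [E] = 1.08, [G] = 0.181.
Kc = [G] / ([F] [E]) = 0.486 L/mol.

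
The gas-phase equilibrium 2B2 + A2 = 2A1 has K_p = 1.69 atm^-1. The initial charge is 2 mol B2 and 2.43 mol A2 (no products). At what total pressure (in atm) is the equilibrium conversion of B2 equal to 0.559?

P = 1.97 atm

Basis: 2 mol B2 initially; let X = conversion of B2. Extent ξ = X.
Moles: n_B2 = 2 − 2X; n_A2 = 2.43 − X; n_A1 = 2X.
Total moles n_T = 4.43 − X.
K_p = p_A1^2 / (p_B2^2 p_A2) with p_i = (n_i/n_T)·P.
At X = 0.559: the mole-fraction product g(X) = Π y_i^ν_i = 3.324. Since K_p = g(X)·P^{-1}, P = (g/K_p)^(1/1) = (3.324/1.69)^(1/1) = 1.97 atm.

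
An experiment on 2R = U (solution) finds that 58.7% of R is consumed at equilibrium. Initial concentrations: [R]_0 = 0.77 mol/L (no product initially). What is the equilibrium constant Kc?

Let X = conversion of R.
Concentrations: [R] = 0.77 − 0.77X; [U] = 0.385X.
At X = 0.587: [R] = 0.318, [U] = 0.226.
Kc = [U] / ([R]^2) = 2.23 L/mol.

Kc = 2.23 L/mol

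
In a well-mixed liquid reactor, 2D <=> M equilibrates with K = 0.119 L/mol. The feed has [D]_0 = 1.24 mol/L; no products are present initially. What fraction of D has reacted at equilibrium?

Let X = conversion of D; extent ξ = 1.24X/2 mol/L.
Concentrations: [D] = 1.24 − 1.24X; [M] = 0.62X.
K = [M] / ([D]^2).
Setting equal to 0.119 and solving for X on (0,1) gives X = 0.192.

X = 0.192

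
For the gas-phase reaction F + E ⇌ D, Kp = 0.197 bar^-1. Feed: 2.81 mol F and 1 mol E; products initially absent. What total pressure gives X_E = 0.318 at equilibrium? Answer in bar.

P = 3.32 bar

Let X = conversion of E (basis 1 mol E); extent of reaction ξ = X.
Species balance: n_F = 2.81 − X; n_E = 1 − X; n_D = X.
n_T = Σnᵢ = 3.81 − X.
Kp = p_D / (p_F p_E) with p_i = (n_i/n_T)·P.
At X = 0.318: the mole-fraction product g(X) = Π y_i^ν_i = 0.6534. Since Kp = g(X)·P^{-1}, P = (g/Kp)^(1/1) = (0.6534/0.197)^(1/1) = 3.32 bar.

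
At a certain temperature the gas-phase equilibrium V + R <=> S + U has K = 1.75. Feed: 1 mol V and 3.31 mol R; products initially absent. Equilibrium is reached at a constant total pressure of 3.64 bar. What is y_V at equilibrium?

y_V = 0.038

Basis: 1 mol V initially; let X = conversion of V. Extent ξ = X.
Mole table: n_V = 1 − X; n_R = 3.31 − X; n_S = X; n_U = X.
Since Δν = 0, n_T = 4.31 throughout.
Mole fractions y_i = n_i/n_T; K = p_S p_U / (p_V p_R) with p_i = y_i·P.
Setting this equal to 1.75 and taking the physical root (0 < X < 1) gives X = 0.838.
Then n_V = 0.162, n_T = 4.31, so y_V = 0.038.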